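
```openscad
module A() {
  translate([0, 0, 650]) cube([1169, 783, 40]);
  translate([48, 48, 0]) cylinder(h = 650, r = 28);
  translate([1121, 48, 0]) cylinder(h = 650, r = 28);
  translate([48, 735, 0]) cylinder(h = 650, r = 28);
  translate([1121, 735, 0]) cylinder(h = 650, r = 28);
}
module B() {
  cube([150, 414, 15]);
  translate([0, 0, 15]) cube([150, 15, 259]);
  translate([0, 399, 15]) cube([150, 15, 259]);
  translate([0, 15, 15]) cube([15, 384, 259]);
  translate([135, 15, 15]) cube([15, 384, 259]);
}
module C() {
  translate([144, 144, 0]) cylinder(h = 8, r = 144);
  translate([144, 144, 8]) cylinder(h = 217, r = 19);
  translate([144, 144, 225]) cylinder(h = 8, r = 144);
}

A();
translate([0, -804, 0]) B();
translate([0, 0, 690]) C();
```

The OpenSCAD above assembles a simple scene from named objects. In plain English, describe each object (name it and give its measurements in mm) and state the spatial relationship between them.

A is a table: top 1169 mm (x) × 783 mm (y), 40 mm thick, upper face at z = 690 mm, on four round legs of 56 mm diameter, each leg's bounding box inset 20 mm from the nearest pair of top edges, running from z = 0 to the bottom of the top.

B is an open storage box with external size 150×414×274 mm and wall thickness 15 mm (the base is also 15 mm thick). The base covers the whole footprint; the four walls stand on the base, with the y-facing walls full-width and the x-facing walls fitting between their inner faces.

C is a spool: two coaxial disc flanges of radius 144 mm and thickness 8 mm, joined by a core cylinder of radius 19 mm and height 217 mm. The lower flange rests on z = 0 and the three cylinders share a vertical axis.

The open box is on the floor beside the table on its −y side. The spool is on top of the table.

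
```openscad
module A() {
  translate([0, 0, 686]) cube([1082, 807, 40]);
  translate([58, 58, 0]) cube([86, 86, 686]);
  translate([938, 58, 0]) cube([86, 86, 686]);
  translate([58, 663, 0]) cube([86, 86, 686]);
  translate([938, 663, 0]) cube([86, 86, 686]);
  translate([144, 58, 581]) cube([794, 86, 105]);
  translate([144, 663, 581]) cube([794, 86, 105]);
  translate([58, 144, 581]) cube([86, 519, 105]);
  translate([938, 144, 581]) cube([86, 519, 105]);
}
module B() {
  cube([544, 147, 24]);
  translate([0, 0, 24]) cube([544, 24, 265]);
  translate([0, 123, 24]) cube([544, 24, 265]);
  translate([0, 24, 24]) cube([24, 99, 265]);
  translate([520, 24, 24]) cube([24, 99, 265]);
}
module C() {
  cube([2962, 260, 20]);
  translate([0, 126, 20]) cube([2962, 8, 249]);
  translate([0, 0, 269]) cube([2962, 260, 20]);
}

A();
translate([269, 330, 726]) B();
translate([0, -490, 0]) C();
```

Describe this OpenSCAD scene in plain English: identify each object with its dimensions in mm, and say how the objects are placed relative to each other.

A is a table: top 1082 mm (x) × 807 mm (y), 40 mm thick, upper face at z = 726 mm, on four 86×86 mm square legs, each inset 58 mm from the nearest pair of top edges, running from z = 0 to the bottom of the top. Four apron rails, 86 mm thick and 105 mm tall, run between adjacent legs with their top edges flush with the underside of the top and their outer faces flush with the legs' outer faces.

B is an open storage box with external size 544×147×289 mm and wall thickness 24 mm (the base is also 24 mm thick). The base covers the whole footprint; the four walls stand on the base, with the y-facing walls full-width and the x-facing walls fitting between their inner faces.

C is an I-beam lying along x, 2962 mm long. Overall section height 289 mm. Two flanges 260 mm wide (y) and 20 mm thick, one on the floor and one at the top; a web 8 mm thick runs between them, centred on the flange width.

The open box is on top of the table, centred. The I-beam is on the floor beside the table on its −y side.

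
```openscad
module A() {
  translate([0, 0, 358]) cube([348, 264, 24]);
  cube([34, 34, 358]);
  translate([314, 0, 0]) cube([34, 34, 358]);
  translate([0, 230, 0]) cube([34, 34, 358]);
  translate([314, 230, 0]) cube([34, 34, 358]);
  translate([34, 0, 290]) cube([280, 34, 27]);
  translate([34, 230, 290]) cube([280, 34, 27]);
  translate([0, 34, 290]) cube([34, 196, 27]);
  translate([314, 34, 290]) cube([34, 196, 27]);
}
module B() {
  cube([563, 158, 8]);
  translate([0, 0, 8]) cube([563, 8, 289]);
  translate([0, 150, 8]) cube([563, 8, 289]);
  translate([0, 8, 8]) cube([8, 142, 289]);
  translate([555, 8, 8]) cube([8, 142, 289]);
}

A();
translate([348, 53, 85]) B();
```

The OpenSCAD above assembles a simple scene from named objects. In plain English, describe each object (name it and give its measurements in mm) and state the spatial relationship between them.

A is a four-legged stool. The seat is 348×264 mm, 24 mm thick, top at z = 382 mm. It stands on four square legs, each 34×34 mm in cross-section, from z = 0 to the seat underside, each flush with a corner of the seat. Four stretchers, 34 mm wide and 27 mm tall, connect adjacent legs with their undersides at z = 290 mm, each running between the inner faces of the legs it joins and aligned with the legs' outer faces on the other axis.

B is an open-topped rectangular box: outside dimensions 563×158×297 mm, with a uniform wall and base thickness of 8 mm. The base is a full 563×158 slab on the floor; four walls sit on top of the base. The front and back walls (the −y and +y sides) span the full width; the two side walls fit between them.

The open box is beside the stool with their tops flush at z = 382.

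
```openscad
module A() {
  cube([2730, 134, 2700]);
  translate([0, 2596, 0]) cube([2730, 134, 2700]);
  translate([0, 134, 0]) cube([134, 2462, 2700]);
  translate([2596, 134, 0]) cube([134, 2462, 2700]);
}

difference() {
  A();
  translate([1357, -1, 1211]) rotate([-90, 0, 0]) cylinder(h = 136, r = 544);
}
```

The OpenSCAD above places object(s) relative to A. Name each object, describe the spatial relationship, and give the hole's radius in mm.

A is a house frame. The house frame has a circular hole through its front wall. The hole's radius is 544 mm.

The subtracted cylinder has r = 544 mm.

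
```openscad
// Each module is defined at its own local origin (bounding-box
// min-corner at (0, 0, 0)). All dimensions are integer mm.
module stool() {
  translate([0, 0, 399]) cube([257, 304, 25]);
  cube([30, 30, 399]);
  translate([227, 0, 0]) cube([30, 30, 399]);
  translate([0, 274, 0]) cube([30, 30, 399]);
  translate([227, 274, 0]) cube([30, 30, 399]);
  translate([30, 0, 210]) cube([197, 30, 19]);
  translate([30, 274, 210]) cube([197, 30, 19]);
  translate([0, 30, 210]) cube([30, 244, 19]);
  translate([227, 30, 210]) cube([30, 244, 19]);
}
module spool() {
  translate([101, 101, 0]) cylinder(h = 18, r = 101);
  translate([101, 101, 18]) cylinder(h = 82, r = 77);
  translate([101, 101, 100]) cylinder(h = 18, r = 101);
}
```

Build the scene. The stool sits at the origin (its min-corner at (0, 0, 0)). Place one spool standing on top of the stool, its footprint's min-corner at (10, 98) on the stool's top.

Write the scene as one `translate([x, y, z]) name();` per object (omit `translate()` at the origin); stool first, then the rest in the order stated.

stool();
translate([10, 98, 424]) spool();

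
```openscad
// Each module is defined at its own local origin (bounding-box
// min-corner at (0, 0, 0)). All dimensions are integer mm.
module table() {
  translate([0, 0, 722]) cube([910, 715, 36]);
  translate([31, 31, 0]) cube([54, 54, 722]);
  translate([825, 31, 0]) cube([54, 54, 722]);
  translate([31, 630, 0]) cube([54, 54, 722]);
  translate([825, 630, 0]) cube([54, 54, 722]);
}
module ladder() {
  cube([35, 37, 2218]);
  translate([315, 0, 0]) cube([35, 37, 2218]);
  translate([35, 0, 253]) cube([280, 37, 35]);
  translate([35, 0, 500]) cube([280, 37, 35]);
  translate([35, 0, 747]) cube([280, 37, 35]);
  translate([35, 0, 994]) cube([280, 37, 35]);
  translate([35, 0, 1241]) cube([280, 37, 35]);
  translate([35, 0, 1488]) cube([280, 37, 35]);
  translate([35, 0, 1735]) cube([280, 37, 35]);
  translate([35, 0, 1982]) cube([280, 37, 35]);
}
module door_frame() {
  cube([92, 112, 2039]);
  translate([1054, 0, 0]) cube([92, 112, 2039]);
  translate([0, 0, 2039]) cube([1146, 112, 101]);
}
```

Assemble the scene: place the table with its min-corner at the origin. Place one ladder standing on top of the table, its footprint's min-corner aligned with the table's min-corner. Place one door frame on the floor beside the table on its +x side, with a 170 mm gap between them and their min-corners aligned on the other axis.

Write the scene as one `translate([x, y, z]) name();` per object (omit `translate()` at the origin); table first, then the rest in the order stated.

table();
translate([0, 0, 758]) ladder();
translate([1080, 0, 0]) door_frame();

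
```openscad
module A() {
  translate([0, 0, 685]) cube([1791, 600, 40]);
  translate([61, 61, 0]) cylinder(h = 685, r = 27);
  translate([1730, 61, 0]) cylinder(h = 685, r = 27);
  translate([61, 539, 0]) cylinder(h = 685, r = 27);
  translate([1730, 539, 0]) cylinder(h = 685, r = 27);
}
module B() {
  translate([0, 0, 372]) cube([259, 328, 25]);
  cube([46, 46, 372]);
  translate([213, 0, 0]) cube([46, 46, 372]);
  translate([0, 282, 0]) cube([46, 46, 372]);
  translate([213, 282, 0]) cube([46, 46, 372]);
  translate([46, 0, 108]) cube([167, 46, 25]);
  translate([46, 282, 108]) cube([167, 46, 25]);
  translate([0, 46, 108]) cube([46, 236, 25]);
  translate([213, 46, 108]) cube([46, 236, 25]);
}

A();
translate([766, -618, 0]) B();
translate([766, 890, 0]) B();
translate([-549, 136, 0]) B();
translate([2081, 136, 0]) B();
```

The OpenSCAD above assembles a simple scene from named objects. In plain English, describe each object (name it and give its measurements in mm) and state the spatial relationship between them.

A is a table: top 1791 mm (x) × 600 mm (y), 40 mm thick, upper face at z = 725 mm, on four round legs of 54 mm diameter, each leg's bounding box inset 34 mm from the nearest pair of top edges, running from z = 0 to the bottom of the top.

B is a simple wooden stool: a rectangular seat 259 mm (x) by 328 mm (y), 25 mm thick, top face at z = 397 mm, on four square legs, each 46×46 mm in cross-section. The legs rest on z = 0, each flush with a corner of the seat. Four stretchers, 46 mm wide and 25 mm tall, connect adjacent legs with their undersides at z = 108 mm, each running between the inner faces of the legs it joins and aligned with the legs' outer faces on the other axis.

Four stools sit around the table at the −y, +y, −x, +x sides.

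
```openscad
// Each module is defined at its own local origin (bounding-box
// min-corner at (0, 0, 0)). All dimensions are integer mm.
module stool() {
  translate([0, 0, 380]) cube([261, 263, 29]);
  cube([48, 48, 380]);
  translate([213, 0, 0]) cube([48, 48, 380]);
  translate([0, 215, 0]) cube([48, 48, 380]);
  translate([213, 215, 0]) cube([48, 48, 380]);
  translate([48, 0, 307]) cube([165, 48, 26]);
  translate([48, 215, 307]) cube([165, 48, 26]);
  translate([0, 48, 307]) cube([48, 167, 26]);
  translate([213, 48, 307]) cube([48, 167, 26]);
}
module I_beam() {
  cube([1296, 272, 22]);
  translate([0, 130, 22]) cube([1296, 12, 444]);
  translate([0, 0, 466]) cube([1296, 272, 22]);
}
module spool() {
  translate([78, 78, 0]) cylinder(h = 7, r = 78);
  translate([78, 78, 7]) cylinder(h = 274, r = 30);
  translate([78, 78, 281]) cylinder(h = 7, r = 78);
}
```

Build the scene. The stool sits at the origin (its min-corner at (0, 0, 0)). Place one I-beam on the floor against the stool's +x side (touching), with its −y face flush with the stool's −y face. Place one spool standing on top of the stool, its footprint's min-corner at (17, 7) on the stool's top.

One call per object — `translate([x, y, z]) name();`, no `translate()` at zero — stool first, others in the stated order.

stool();
translate([261, 0, 0]) I_beam();
translate([17, 7, 409]) spool();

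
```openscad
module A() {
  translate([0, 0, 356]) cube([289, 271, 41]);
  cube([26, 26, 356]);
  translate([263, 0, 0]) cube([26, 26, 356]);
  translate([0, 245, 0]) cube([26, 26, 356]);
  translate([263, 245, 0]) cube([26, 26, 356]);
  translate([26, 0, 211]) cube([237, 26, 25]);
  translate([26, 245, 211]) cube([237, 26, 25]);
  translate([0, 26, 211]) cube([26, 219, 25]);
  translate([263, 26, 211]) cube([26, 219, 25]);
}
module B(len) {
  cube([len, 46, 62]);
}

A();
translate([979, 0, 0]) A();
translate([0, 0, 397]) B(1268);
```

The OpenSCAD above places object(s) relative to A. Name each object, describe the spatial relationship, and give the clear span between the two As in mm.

A is a stool. B is a beam. A beam spans the tops of two stools. The clear span between the two stools is 690 mm.

Second stool starts at x = 979; first ends at x = 289; clear span = 979 − 289 = 690 mm.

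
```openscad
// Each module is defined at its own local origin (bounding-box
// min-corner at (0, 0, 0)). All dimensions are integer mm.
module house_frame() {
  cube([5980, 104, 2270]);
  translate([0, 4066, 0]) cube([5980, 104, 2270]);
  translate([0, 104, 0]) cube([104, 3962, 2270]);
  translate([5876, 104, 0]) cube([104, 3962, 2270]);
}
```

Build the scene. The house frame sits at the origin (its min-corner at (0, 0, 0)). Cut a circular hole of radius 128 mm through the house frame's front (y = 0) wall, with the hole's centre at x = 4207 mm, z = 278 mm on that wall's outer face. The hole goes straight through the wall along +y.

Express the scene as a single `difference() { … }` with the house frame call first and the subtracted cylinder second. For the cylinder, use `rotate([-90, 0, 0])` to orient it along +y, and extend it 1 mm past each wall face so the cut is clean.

difference() {
  house_frame();
  translate([4207, -1, 278]) rotate([-90, 0, 0]) cylinder(h = 106, r = 128);
}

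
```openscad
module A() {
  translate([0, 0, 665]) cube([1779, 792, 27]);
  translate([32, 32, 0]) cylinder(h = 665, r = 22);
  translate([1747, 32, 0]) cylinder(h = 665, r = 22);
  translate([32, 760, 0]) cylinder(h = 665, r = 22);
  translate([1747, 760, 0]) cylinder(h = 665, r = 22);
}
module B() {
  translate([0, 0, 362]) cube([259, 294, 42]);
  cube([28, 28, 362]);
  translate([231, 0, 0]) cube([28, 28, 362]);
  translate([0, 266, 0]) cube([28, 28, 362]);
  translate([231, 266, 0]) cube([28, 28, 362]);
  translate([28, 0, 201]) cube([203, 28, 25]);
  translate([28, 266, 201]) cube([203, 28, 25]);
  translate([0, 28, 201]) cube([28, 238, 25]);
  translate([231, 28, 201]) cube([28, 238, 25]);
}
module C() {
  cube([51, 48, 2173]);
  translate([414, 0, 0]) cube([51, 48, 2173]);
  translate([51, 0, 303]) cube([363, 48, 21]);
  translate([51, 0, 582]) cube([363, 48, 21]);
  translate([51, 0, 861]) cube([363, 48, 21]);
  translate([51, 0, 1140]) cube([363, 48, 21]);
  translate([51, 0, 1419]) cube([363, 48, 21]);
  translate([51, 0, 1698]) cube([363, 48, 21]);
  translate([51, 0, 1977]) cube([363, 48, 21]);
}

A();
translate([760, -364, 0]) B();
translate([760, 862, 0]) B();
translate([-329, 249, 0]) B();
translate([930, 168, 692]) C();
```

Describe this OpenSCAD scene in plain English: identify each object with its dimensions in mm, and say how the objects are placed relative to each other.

A is a table with a 1779×792 mm rectangular top, 27 mm thick, top surface at z = 692 mm, supported by four round legs of 44 mm diameter, each leg's bounding box inset 10 mm from the nearest pair of top edges, running from the floor.

B is a simple wooden stool: a rectangular seat 259 mm (x) by 294 mm (y), 42 mm thick, top face at z = 404 mm, on four square legs, each 28×28 mm in cross-section. The legs rest on z = 0, each flush with a corner of the seat. Four stretchers, 28 mm wide and 25 mm tall, connect adjacent legs with their undersides at z = 201 mm, each running between the inner faces of the legs it joins and aligned with the legs' outer faces on the other axis.

C is a wooden ladder with two side rails of 51×48 mm section and 2173 mm height, set 465 mm apart overall. Between them run 7 rectangular rungs (48 mm deep, 21 mm thick), front faces flush with the rails' −y face. The bottom of the first rung is 303 mm above the floor and each subsequent rung is 279 mm higher than the one below.

Three stools sit around the table at the −y, +y, −x sides. The ladder is on top of the table.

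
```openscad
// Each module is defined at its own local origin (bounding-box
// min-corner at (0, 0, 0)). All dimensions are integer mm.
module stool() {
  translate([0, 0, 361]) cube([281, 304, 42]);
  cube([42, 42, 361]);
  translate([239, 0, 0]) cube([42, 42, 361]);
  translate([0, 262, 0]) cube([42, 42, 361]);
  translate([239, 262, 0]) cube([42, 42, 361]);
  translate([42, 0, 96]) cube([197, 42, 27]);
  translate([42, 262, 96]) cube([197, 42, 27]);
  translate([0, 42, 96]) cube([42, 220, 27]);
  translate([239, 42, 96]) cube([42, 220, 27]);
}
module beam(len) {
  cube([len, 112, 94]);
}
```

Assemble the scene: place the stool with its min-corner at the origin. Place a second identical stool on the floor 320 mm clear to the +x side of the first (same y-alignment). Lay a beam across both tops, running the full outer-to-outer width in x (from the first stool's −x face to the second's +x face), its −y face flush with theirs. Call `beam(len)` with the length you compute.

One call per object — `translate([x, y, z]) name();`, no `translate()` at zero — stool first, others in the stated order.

stool();
translate([601, 0, 0]) stool();
translate([0, 0, 403]) beam(882);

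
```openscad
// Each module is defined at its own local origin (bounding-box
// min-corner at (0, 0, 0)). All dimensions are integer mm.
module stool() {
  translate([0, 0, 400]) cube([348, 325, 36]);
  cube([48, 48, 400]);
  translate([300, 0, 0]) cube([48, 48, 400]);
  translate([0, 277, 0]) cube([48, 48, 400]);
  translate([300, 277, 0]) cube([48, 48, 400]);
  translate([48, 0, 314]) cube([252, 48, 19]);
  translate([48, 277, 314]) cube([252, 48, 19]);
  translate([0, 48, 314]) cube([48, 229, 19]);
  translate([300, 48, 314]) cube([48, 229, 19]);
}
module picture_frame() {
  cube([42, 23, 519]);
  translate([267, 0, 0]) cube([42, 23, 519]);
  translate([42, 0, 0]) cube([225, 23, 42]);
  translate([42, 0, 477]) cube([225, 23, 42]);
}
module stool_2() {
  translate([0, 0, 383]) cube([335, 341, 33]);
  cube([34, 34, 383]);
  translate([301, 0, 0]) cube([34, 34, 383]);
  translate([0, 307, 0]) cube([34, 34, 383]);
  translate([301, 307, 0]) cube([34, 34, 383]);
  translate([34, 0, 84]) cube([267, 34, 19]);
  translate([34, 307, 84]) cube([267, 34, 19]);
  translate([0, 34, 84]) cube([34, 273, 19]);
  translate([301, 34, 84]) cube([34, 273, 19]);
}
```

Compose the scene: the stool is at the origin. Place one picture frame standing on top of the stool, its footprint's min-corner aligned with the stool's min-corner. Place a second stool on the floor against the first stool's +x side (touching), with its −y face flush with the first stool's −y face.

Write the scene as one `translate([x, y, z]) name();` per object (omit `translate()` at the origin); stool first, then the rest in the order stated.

stool();
translate([0, 0, 436]) picture_frame();
translate([348, 0, 0]) stool_2();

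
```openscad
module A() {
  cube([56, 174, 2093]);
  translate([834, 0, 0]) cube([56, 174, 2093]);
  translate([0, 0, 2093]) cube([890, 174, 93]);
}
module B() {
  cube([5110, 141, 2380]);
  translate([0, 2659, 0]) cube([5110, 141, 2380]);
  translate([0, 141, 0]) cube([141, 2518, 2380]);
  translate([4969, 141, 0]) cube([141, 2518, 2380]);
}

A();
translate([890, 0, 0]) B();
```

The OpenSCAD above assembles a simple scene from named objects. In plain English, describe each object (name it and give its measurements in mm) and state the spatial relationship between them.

A is a door frame. The clear opening is 778 mm wide and 2093 mm high. Two 56 mm wide jambs, 174 mm deep, stand either side of the opening from the floor to the top of the opening. A 93 mm thick head sits across the top of both jambs, spanning the full outside width of the frame.

B is a box-shaped house frame (walls only): outside footprint 5110×2800 mm, wall height 2380 mm, wall thickness 141 mm. The two y-facing walls run the full x-width; the two x-facing walls fit between the inner faces of the y-facing walls.

The house frame is against the door frame's +x side, with their −y faces flush.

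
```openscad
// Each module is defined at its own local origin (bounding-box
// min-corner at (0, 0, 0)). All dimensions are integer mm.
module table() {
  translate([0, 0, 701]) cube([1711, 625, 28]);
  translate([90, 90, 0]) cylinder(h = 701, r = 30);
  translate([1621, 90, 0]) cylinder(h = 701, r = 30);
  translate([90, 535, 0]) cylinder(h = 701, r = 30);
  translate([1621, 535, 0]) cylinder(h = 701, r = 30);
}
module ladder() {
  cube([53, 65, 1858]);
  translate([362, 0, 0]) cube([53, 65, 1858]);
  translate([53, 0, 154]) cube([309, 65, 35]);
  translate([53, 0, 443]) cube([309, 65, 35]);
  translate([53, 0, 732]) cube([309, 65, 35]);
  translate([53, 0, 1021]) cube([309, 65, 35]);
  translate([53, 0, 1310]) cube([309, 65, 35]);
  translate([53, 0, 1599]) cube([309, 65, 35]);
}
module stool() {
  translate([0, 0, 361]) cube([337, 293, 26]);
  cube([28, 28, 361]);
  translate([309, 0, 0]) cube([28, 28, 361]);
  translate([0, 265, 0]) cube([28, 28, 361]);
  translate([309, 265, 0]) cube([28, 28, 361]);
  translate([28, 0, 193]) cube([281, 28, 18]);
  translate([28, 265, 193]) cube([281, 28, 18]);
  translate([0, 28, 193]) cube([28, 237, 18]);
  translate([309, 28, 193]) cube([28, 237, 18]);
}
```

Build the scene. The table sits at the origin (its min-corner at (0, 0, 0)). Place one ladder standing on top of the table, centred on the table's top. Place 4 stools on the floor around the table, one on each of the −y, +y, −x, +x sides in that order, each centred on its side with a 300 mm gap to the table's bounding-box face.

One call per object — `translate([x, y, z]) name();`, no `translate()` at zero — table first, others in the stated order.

table();
translate([648, 280, 729]) ladder();
translate([687, -593, 0]) stool();
translate([687, 925, 0]) stool();
translate([-637, 166, 0]) stool();
translate([2011, 166, 0]) stool();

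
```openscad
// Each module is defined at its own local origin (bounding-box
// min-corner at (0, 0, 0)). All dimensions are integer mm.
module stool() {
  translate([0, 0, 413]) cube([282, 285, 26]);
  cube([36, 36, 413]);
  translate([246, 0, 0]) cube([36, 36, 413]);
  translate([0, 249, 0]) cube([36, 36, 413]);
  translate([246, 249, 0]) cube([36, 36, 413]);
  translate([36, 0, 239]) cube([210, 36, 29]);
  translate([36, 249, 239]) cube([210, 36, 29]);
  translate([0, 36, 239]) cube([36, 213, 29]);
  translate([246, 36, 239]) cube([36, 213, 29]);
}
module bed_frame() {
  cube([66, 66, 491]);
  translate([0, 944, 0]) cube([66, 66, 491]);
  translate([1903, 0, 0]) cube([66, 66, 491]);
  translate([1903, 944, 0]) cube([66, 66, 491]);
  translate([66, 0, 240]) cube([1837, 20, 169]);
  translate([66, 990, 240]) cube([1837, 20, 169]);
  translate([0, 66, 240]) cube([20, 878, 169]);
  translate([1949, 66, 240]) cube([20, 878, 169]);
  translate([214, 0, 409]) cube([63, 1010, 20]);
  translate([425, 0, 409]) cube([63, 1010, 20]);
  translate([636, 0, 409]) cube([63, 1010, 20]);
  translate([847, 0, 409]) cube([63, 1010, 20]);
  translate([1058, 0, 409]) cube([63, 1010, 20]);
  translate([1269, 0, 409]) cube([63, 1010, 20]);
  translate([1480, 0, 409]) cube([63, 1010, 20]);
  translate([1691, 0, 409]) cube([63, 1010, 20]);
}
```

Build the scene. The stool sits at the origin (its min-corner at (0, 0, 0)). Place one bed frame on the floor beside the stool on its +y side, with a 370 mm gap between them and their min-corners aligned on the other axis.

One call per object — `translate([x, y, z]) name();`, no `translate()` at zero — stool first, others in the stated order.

stool();
translate([0, 655, 0]) bed_frame();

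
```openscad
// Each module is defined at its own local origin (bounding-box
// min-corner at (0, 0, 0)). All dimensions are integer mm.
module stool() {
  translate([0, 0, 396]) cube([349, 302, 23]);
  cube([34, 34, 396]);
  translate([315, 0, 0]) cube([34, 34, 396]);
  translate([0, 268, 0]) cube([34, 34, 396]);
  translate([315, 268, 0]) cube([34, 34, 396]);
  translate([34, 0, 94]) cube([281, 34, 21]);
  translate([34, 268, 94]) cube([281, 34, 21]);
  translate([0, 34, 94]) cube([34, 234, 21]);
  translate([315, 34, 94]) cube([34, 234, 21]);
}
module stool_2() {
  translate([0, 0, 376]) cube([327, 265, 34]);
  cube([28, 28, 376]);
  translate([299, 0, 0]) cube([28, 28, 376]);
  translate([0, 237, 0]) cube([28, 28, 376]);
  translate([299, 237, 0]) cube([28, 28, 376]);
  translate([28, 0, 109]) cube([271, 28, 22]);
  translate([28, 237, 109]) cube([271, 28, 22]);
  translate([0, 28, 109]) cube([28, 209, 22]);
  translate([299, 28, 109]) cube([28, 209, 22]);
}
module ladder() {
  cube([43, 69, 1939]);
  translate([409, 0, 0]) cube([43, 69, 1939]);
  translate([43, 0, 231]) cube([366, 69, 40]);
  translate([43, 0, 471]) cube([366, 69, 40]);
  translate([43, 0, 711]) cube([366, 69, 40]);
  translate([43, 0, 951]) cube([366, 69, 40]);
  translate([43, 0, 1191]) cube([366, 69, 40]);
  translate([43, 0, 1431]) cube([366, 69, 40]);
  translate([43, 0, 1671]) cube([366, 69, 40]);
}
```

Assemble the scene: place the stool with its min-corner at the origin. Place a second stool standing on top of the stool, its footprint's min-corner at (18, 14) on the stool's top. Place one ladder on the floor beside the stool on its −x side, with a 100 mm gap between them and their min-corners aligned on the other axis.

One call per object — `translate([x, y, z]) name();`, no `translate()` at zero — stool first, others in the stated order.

stool();
translate([18, 14, 419]) stool_2();
translate([-552, 0, 0]) ladder();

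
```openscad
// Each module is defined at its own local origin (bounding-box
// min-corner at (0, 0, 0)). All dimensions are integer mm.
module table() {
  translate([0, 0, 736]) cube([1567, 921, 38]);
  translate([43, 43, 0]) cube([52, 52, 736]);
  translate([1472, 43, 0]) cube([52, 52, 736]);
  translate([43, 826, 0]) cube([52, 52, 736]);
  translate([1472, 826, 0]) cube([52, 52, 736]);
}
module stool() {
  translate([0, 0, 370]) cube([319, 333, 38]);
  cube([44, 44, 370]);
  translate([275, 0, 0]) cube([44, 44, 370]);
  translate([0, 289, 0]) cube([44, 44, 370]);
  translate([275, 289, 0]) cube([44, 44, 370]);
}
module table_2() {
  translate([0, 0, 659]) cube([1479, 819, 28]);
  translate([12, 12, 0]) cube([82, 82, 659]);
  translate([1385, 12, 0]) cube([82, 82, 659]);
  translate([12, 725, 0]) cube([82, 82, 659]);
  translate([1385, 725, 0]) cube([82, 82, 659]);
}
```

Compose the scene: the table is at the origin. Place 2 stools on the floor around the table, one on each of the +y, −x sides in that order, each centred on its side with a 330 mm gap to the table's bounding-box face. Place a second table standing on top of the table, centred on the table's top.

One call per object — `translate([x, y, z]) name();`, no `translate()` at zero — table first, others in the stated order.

table();
translate([624, 1251, 0]) stool();
translate([-649, 294, 0]) stool();
translate([44, 51, 774]) table_2();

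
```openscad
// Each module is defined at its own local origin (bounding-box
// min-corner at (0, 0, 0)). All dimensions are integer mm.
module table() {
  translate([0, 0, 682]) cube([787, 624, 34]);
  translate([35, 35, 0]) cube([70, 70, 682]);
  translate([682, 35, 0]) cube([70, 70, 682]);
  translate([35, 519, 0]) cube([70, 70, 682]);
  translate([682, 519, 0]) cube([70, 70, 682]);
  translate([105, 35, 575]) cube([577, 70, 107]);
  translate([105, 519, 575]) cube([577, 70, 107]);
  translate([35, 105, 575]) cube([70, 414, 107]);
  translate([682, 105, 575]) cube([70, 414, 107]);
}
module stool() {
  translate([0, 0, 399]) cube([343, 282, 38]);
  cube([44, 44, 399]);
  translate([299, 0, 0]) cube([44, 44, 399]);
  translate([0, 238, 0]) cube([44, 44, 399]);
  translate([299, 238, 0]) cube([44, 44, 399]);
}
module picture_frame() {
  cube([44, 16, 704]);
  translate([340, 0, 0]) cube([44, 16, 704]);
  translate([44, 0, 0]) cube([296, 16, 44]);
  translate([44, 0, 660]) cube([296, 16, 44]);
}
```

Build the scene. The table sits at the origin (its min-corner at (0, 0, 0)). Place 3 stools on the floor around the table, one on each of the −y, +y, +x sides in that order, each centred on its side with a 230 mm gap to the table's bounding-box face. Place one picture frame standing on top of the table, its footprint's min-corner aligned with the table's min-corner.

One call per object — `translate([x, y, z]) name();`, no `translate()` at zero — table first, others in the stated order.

table();
translate([222, -512, 0]) stool();
translate([222, 854, 0]) stool();
translate([1017, 171, 0]) stool();
translate([0, 0, 716]) picture_frame();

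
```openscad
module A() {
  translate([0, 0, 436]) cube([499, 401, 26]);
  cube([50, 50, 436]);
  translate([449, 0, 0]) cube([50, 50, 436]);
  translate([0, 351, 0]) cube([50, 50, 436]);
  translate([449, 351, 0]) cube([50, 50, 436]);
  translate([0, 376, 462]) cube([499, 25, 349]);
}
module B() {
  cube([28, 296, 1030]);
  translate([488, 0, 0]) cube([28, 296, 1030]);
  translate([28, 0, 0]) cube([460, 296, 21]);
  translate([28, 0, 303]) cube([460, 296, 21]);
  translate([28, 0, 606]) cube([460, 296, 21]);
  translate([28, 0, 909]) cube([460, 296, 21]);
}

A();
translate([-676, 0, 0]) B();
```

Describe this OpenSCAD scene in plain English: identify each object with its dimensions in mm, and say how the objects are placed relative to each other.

A is a chair: 499×401 mm seat, 26 mm thick, top at z = 462 mm, on four 50 mm square corner legs flush with the seat edges. A 25 mm thick backrest slab spans the full seat width, extending 349 mm above the seat top, its back face flush with the seat's +y edge.

B is an open bookshelf. Two side panels, each 28 mm thick, 296 mm deep and 1030 mm tall, stand 516 mm apart (outside-to-outside). Between them sit 4 shelves, each 21 mm thick and 296 mm deep, spanning the full gap between the sides. The bottom shelf rests on the floor (its underside at z = 0) and the clear gap between one shelf's top and the next shelf's underside is 282 mm.

The bookshelf is on the floor beside the chair on its −x side.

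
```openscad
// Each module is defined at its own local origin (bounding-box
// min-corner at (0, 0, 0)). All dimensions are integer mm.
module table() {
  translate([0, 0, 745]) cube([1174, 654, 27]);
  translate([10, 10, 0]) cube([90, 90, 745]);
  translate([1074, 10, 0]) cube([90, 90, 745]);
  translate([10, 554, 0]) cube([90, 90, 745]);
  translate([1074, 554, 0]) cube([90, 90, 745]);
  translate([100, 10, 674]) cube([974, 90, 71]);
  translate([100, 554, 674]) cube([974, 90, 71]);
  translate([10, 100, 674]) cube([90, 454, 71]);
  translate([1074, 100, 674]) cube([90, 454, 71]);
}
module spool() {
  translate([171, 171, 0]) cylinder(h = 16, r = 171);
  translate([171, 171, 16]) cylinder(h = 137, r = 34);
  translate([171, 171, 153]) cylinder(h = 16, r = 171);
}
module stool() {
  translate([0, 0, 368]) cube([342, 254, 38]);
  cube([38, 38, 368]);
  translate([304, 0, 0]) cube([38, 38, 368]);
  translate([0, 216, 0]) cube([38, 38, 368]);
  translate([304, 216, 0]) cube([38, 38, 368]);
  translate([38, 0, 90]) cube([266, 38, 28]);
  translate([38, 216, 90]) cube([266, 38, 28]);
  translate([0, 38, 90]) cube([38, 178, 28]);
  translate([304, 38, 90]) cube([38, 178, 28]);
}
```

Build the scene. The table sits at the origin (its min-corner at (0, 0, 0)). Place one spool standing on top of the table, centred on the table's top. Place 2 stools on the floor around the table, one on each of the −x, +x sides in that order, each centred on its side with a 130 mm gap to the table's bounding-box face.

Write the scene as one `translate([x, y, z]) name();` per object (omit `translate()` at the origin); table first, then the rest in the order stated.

table();
translate([416, 156, 772]) spool();
translate([-472, 200, 0]) stool();
translate([1304, 200, 0]) stool();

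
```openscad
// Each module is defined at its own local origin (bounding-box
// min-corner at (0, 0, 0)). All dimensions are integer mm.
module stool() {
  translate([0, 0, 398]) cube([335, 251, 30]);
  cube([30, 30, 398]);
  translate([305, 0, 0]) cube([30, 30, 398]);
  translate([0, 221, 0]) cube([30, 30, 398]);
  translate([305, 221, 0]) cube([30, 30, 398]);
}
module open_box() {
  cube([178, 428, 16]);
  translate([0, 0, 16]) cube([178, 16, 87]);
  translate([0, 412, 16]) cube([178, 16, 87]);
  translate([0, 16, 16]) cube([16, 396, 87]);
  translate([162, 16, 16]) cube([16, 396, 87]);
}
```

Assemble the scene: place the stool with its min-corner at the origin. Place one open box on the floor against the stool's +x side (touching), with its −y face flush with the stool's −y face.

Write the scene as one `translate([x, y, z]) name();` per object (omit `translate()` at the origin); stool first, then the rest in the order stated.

stool();
translate([335, 0, 0]) open_box();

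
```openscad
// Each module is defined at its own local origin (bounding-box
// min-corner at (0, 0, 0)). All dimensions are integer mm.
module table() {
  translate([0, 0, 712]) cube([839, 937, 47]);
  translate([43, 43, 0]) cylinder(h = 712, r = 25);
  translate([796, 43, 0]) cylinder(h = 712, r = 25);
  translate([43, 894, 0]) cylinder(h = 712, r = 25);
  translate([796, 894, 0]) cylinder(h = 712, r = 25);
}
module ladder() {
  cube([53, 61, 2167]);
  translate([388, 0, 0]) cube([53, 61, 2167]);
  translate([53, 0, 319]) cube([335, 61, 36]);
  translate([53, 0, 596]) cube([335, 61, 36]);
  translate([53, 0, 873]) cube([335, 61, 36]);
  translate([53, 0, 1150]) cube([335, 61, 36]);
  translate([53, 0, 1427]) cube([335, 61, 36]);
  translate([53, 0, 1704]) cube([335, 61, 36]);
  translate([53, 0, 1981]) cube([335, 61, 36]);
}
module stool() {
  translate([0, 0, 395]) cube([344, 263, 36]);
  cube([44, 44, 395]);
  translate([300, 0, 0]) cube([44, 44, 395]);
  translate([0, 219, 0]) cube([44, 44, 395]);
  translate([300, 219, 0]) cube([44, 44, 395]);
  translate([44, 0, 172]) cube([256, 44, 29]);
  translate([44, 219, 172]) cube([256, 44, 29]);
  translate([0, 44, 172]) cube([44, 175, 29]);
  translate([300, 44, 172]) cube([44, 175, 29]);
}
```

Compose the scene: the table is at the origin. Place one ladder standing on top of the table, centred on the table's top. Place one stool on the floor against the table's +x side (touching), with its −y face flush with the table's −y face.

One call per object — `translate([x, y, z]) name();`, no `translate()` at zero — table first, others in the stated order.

table();
translate([199, 438, 759]) ladder();
translate([839, 0, 0]) stool();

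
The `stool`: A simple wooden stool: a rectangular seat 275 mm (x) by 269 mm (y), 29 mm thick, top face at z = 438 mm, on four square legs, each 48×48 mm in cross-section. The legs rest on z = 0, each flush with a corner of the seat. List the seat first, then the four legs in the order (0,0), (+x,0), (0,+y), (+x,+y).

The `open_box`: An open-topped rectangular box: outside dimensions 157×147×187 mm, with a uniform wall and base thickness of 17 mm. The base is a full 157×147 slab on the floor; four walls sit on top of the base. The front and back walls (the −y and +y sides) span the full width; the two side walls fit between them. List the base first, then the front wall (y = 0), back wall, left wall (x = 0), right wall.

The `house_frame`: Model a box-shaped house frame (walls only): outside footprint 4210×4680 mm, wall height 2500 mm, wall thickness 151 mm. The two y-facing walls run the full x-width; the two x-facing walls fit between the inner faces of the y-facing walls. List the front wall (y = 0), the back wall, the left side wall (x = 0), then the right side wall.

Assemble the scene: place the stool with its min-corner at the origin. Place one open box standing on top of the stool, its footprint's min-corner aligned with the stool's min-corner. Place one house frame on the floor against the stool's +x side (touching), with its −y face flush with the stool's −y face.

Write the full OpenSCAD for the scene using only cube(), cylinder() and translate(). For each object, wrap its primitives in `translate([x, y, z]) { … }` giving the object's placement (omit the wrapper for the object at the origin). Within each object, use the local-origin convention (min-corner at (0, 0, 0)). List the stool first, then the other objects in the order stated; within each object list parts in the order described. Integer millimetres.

translate([0, 0, 409]) cube([275, 269, 29]);
cube([48, 48, 409]);
translate([227, 0, 0]) cube([48, 48, 409]);
translate([0, 221, 0]) cube([48, 48, 409]);
translate([227, 221, 0]) cube([48, 48, 409]);
translate([0, 0, 438]) {
  cube([157, 147, 17]);
  translate([0, 0, 17]) cube([157, 17, 170]);
  translate([0, 130, 17]) cube([157, 17, 170]);
  translate([0, 17, 17]) cube([17, 113, 170]);
  translate([140, 17, 17]) cube([17, 113, 170]);
}
translate([275, 0, 0]) {
  cube([4210, 151, 2500]);
  translate([0, 4529, 0]) cube([4210, 151, 2500]);
  translate([0, 151, 0]) cube([151, 4378, 2500]);
  translate([4059, 151, 0]) cube([151, 4378, 2500]);
}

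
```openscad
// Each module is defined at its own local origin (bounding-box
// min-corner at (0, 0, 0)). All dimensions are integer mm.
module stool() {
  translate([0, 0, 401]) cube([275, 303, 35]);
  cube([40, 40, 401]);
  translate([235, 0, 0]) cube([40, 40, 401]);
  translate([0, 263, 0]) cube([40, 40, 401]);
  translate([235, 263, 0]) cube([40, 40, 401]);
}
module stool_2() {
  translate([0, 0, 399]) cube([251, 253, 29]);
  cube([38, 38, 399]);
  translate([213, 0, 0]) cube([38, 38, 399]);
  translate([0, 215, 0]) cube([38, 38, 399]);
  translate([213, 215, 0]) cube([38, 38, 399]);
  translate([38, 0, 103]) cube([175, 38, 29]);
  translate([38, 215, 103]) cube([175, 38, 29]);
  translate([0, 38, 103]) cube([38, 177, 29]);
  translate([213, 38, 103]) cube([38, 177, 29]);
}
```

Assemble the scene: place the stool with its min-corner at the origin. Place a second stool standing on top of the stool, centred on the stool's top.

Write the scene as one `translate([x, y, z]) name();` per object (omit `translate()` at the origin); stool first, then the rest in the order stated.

stool();
translate([12, 25, 436]) stool_2();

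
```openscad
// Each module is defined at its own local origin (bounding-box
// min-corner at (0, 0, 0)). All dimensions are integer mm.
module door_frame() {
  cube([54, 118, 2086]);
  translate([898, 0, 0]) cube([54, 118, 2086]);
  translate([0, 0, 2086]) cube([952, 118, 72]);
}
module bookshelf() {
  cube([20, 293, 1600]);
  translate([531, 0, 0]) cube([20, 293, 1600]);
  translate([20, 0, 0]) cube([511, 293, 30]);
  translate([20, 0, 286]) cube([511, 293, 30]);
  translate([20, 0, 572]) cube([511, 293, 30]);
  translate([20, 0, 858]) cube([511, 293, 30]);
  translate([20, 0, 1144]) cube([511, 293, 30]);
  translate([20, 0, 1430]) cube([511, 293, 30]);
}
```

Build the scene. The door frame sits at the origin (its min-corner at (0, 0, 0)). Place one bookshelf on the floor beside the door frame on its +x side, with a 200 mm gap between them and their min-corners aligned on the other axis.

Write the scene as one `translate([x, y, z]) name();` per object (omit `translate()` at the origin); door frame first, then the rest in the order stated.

door_frame();
translate([1152, 0, 0]) bookshelf();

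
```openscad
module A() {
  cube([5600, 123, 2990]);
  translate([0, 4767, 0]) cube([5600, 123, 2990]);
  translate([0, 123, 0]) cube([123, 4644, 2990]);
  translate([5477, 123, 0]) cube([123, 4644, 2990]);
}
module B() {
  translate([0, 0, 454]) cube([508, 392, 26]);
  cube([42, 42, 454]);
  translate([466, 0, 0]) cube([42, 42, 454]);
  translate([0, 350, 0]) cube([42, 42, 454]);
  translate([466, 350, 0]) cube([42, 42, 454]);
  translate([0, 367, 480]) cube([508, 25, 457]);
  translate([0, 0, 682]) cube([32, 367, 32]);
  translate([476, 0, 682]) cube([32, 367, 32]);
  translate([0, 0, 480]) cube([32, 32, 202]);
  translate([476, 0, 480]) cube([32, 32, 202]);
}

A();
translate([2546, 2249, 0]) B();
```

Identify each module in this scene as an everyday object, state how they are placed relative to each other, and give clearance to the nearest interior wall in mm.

Clearances: x = 2423, y = 2126; minimum 2126 mm.

A is a house frame. B is a chair. The chair sits inside the house frame, centred. The clearance to the nearest interior wall is 2126 mm.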